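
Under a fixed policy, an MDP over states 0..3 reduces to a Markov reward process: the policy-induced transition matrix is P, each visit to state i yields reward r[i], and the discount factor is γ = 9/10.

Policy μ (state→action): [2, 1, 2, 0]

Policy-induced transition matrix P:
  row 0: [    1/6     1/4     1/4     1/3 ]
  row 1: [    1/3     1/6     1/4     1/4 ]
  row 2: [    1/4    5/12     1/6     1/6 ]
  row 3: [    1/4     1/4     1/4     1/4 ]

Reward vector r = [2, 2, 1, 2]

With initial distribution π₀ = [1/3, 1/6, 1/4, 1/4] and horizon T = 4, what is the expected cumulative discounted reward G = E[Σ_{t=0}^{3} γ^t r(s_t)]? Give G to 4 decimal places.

t=0: π = [0.3333, 0.1667, 0.2500, 0.2500], E[r] = 1.7500, γ^t·E[r] = 1.750000, running G = 1.750000
t=1: π = [0.2361, 0.2778, 0.2292, 0.2569], E[r] = 1.7708, γ^t·E[r] = 1.593750, running G = 3.343750
t=2: π = [0.2535, 0.2650, 0.2309, 0.2506], E[r] = 1.7691, γ^t·E[r] = 1.432969, running G = 4.776719
t=3: π = [0.2510, 0.2664, 0.2308, 0.2519], E[r] = 1.7692, γ^t·E[r] = 1.289777, running G = 6.066496

G = 6.0665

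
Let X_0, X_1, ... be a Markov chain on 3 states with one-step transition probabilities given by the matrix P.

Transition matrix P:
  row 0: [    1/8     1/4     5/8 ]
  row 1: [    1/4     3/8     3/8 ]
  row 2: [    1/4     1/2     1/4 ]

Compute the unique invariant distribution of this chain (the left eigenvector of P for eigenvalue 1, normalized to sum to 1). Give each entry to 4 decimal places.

π = [0.2222, 0.3951, 0.3827]

Balance equations π_j = Σ_i π_i·P[i][j]:
  π_0 = 1/8·π_0 + 1/4·π_1 + 1/4·π_2
  π_1 = 1/4·π_0 + 3/8·π_1 + 1/2·π_2
  normalize: π_0 + π_1 + π_2 = 1
Solving the linear system gives exactly π = [2/9, 32/81, 31/81].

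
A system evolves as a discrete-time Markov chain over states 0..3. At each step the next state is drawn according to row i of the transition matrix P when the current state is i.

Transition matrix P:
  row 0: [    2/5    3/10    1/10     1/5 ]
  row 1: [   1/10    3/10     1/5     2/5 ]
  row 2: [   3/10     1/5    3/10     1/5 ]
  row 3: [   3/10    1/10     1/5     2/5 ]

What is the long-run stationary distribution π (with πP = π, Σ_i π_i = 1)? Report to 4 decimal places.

Balance equations π_j = Σ_i π_i·P[i][j]:
  π_0 = 2/5·π_0 + 1/10·π_1 + 3/10·π_2 + 3/10·π_3
  π_1 = 3/10·π_0 + 3/10·π_1 + 1/5·π_2 + 1/10·π_3
  π_2 = 1/10·π_0 + 1/5·π_1 + 3/10·π_2 + 1/5·π_3
  normalize: π_0 + π_1 + π_2 + π_3 = 1
Solving the linear system gives exactly π = [97/341, 75/341, 65/341, 104/341].

π = [0.2845, 0.2199, 0.1906, 0.3050]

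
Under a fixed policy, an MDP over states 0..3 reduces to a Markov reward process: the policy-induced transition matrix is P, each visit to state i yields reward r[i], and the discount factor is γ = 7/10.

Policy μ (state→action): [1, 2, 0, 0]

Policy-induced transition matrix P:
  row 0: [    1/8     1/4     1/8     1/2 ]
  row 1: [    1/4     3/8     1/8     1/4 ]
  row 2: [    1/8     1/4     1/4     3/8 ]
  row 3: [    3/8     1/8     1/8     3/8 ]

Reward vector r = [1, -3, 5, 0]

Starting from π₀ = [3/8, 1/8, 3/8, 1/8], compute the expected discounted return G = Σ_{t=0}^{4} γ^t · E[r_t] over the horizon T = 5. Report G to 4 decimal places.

t=0: π = [0.3750, 0.1250, 0.3750, 0.1250], E[r] = 1.8750, γ^t·E[r] = 1.875000, running G = 1.875000
t=1: π = [0.1719, 0.2500, 0.1719, 0.4063], E[r] = 0.2813, γ^t·E[r] = 0.196875, running G = 2.071875
t=2: π = [0.2578, 0.2305, 0.1465, 0.3652], E[r] = 0.2988, γ^t·E[r] = 0.146426, running G = 2.218301
t=3: π = [0.2451, 0.2332, 0.1433, 0.3784], E[r] = 0.2622, γ^t·E[r] = 0.089937, running G = 2.308238
t=4: π = [0.2487, 0.2318, 0.1429, 0.3765], E[r] = 0.2678, γ^t·E[r] = 0.064297, running G = 2.372535

G = 2.3725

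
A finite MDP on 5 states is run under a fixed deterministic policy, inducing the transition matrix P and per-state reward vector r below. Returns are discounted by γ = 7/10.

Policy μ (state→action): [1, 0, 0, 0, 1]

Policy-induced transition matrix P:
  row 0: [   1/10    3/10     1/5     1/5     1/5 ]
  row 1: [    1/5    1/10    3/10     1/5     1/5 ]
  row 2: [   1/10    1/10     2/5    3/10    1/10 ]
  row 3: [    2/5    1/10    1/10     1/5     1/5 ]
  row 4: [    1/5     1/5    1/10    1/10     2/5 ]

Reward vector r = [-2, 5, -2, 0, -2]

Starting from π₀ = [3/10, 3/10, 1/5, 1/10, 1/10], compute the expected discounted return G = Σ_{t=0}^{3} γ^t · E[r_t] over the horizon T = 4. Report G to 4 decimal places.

t=0: π = [0.3000, 0.3000, 0.2000, 0.1000, 0.1000], E[r] = 0.3000, γ^t·E[r] = 0.300000, running G = 0.300000
t=1: π = [0.1700, 0.1700, 0.2500, 0.2100, 0.2000], E[r] = -0.3900, γ^t·E[r] = -0.273000, running G = 0.027000
t=2: π = [0.2000, 0.1540, 0.2260, 0.2050, 0.2150], E[r] = -0.5120, γ^t·E[r] = -0.250880, running G = -0.223880
t=3: π = [0.1984, 0.1615, 0.2186, 0.2011, 0.2204], E[r] = -0.4673, γ^t·E[r] = -0.160284, running G = -0.384164

G = -0.3842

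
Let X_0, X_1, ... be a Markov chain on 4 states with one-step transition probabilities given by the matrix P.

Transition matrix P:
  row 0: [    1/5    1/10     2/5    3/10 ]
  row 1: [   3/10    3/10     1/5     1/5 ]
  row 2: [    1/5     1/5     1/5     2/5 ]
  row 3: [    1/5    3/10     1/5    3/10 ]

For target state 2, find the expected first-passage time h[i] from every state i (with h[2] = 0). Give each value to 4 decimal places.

First-step conditioning: h[2] = 0; for i ≠ 2, h[i] = 1 + Σ_k P[i][k]·h[k].
  h[0] = 1 + 1/5·h[0] + 1/10·h[1] + 3/10·h[3]
  h[1] = 1 + 3/10·h[0] + 3/10·h[1] + 1/5·h[3]
  h[3] = 1 + 1/5·h[0] + 3/10·h[1] + 3/10·h[3]
Solving the 3×3 linear system over states ≠ 2 gives exactly h = [82/25, 4, 0, 102/25] (h[2] = 0 is the target).

h = [3.2800, 4.0000, 0.0000, 4.0800]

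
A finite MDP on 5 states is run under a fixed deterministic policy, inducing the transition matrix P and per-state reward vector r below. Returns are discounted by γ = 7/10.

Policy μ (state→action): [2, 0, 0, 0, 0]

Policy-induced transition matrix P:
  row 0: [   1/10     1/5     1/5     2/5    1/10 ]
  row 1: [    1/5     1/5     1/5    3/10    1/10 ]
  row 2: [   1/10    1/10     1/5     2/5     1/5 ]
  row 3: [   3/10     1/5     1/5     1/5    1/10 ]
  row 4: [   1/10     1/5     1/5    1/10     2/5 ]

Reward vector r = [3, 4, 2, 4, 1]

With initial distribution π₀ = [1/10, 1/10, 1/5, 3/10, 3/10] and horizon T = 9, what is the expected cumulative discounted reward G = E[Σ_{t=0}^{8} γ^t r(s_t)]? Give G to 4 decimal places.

G = 8.9079

t=0: π = [0.1000, 0.1000, 0.2000, 0.3000, 0.3000], E[r] = 2.6000, γ^t·E[r] = 2.600000, running G = 2.600000
t=1: π = [0.1700, 0.1800, 0.2000, 0.2400, 0.2100], E[r] = 2.8000, γ^t·E[r] = 1.960000, running G = 4.560000
t=2: π = [0.1660, 0.1800, 0.2000, 0.2710, 0.1830], E[r] = 2.8850, γ^t·E[r] = 1.413650, running G = 5.973650
t=3: π = [0.1722, 0.1800, 0.2000, 0.2729, 0.1749], E[r] = 2.9031, γ^t·E[r] = 0.995763, running G = 6.969413
t=4: π = [0.1726, 0.1800, 0.2000, 0.2750, 0.1725], E[r] = 2.9100, γ^t·E[r] = 0.698693, running G = 7.668107
t=5: π = [0.1730, 0.1800, 0.2000, 0.2753, 0.1717], E[r] = 2.9118, γ^t·E[r] = 0.489384, running G = 8.157491
t=6: π = [0.1731, 0.1800, 0.2000, 0.2754, 0.1715], E[r] = 2.9124, γ^t·E[r] = 0.342639, running G = 8.500129
t=7: π = [0.1731, 0.1800, 0.2000, 0.2755, 0.1715], E[r] = 2.9125, γ^t·E[r] = 0.239861, running G = 8.739990
t=8: π = [0.1731, 0.1800, 0.2000, 0.2755, 0.1714], E[r] = 2.9126, γ^t·E[r] = 0.167905, running G = 8.907895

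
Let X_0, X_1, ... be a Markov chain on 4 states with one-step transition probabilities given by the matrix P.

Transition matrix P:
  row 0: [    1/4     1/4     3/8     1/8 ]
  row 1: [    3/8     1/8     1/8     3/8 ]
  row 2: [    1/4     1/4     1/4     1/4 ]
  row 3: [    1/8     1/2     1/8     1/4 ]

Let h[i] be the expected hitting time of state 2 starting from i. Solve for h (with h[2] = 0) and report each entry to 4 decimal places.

First-step conditioning: h[2] = 0; for i ≠ 2, h[i] = 1 + Σ_k P[i][k]·h[k].
  h[0] = 1 + 1/4·h[0] + 1/4·h[1] + 1/8·h[3]
  h[1] = 1 + 3/8·h[0] + 1/8·h[1] + 3/8·h[3]
  h[3] = 1 + 1/8·h[0] + 1/2·h[1] + 1/4·h[3]
Solving the 3×3 linear system over states ≠ 2 gives exactly h = [472/119, 88/17, 0, 648/119] (h[2] = 0 is the target).

h = [3.9664, 5.1765, 0.0000, 5.4454]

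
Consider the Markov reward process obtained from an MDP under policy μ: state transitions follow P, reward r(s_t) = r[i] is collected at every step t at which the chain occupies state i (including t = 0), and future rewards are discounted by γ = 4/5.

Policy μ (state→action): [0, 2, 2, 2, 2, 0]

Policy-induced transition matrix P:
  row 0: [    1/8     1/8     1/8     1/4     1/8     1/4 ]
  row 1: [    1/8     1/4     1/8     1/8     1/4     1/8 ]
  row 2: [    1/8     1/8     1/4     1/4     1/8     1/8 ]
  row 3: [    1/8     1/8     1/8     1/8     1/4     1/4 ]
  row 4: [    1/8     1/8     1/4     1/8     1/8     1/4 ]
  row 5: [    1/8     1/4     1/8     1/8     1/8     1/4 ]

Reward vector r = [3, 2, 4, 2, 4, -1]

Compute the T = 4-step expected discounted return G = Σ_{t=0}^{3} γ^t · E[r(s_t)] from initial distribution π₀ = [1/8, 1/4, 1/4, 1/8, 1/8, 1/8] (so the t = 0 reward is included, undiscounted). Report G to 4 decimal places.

G = 6.8029

t=0: π = [0.1250, 0.2500, 0.2500, 0.1250, 0.1250, 0.1250], E[r] = 2.5000, γ^t·E[r] = 2.500000, running G = 2.500000
t=1: π = [0.1250, 0.1719, 0.1719, 0.1719, 0.1719, 0.1875], E[r] = 2.2500, γ^t·E[r] = 1.800000, running G = 4.300000
t=2: π = [0.1250, 0.1699, 0.1680, 0.1621, 0.1680, 0.2070], E[r] = 2.1758, γ^t·E[r] = 1.392500, running G = 5.692500
t=3: π = [0.1250, 0.1721, 0.1670, 0.1616, 0.1665, 0.2078], E[r] = 2.1687, γ^t·E[r] = 1.110375, running G = 6.802875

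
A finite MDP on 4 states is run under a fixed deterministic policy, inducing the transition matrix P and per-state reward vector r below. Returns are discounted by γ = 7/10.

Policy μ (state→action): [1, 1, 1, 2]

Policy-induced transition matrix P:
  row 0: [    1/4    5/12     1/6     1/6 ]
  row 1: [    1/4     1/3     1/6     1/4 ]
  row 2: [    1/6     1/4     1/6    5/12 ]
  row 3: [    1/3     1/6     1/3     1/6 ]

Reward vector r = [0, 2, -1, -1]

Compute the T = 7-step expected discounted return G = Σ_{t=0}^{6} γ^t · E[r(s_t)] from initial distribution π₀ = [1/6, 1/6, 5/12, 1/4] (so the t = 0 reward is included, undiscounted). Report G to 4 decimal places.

G = -0.1163

t=0: π = [0.1667, 0.1667, 0.4167, 0.2500], E[r] = -0.3333, γ^t·E[r] = -0.333333, running G = -0.333333
t=1: π = [0.2361, 0.2708, 0.2083, 0.2847], E[r] = 0.0486, γ^t·E[r] = 0.034028, running G = -0.299306
t=2: π = [0.2564, 0.2882, 0.2141, 0.2413], E[r] = 0.1209, γ^t·E[r] = 0.059265, running G = -0.240041
t=3: π = [0.2523, 0.2966, 0.2069, 0.2442], E[r] = 0.1422, γ^t·E[r] = 0.048764, running G = -0.191277
t=4: π = [0.2531, 0.2964, 0.2074, 0.2431], E[r] = 0.1423, γ^t·E[r] = 0.034178, running G = -0.157099
t=5: π = [0.2530, 0.2966, 0.2072, 0.2432], E[r] = 0.1429, γ^t·E[r] = 0.024010, running G = -0.133088
t=6: π = [0.2530, 0.2966, 0.2072, 0.2432], E[r] = 0.1428, γ^t·E[r] = 0.016806, running G = -0.116283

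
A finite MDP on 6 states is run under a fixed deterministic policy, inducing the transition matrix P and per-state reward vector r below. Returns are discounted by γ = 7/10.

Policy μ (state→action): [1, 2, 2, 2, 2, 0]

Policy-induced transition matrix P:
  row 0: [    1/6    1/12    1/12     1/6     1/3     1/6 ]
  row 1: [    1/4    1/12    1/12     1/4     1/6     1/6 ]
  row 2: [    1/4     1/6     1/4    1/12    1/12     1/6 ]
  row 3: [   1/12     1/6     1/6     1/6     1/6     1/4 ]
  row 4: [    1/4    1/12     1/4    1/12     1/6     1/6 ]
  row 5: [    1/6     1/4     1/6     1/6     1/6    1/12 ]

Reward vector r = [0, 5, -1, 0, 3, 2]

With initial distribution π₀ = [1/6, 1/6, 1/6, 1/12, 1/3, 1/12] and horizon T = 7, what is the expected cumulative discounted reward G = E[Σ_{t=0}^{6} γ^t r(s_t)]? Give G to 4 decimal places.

G = 4.6432

t=0: π = [0.1667, 0.1667, 0.1667, 0.0833, 0.3333, 0.0833], E[r] = 1.8333, γ^t·E[r] = 1.833333, running G = 1.833333
t=1: π = [0.2153, 0.1181, 0.1806, 0.1389, 0.1806, 0.1667], E[r] = 1.2847, γ^t·E[r] = 0.899306, running G = 2.732639
t=2: π = [0.1950, 0.1377, 0.1690, 0.1464, 0.1875, 0.1644], E[r] = 1.4109, γ^t·E[r] = 0.691331, running G = 3.423970
t=3: π = [0.1957, 0.1370, 0.1686, 0.1484, 0.1851, 0.1652], E[r] = 1.4020, γ^t·E[r] = 0.480888, running G = 3.904858
t=4: π = [0.1952, 0.1373, 0.1684, 0.1486, 0.1852, 0.1653], E[r] = 1.4042, γ^t·E[r] = 0.337151, running G = 4.242009
t=5: π = [0.1952, 0.1373, 0.1684, 0.1486, 0.1852, 0.1653], E[r] = 1.4041, γ^t·E[r] = 0.235988, running G = 4.477997
t=6: π = [0.1952, 0.1373, 0.1684, 0.1486, 0.1852, 0.1653], E[r] = 1.4041, γ^t·E[r] = 0.165195, running G = 4.643192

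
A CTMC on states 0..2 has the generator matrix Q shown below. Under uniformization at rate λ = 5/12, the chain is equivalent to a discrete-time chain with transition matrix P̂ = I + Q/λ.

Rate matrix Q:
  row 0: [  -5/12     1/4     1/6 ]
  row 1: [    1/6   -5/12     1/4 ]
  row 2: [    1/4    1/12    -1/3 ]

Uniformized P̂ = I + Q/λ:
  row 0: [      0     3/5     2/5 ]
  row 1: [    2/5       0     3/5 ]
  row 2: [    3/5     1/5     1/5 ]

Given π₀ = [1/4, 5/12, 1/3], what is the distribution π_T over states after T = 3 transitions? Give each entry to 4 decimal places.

π = [0.3373, 0.2740, 0.3887]

t=0: π = [0.2500, 0.4167, 0.3333]
t=1: π = [0.3667, 0.2167, 0.4167]
t=2: π = [0.3367, 0.3033, 0.3600]
t=3: π = [0.3373, 0.2740, 0.3887]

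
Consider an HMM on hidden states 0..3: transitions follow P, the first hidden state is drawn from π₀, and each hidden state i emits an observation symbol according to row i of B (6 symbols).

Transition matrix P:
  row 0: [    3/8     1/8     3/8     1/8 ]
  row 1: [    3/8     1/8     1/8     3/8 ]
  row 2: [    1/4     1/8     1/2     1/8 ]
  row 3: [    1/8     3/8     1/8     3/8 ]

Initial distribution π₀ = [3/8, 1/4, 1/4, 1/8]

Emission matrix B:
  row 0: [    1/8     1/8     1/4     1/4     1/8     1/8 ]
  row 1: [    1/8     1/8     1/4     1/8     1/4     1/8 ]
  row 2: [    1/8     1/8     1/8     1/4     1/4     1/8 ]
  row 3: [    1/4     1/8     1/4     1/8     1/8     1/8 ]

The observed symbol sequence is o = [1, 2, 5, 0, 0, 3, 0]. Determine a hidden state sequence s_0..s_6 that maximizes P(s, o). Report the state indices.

path = [0, 0, 2, 2, 2, 2, 2]

t=0: δ = [4.688e-02, 3.125e-02, 3.125e-02, 1.562e-02]  (obs o_0=1)
t=1: δ = [4.395e-03, 1.465e-03, 2.197e-03, 2.930e-03]  ψ = [0, 0, 0, 1]  (obs o_1=2)
t=2: δ = [2.060e-04, 1.373e-04, 2.060e-04, 1.373e-04]  ψ = [0, 3, 0, 3]  (obs o_2=5)
t=3: δ = [9.656e-06, 6.437e-06, 1.287e-05, 1.287e-05]  ψ = [0, 3, 2, 1]  (obs o_3=0)
t=4: δ = [4.526e-07, 6.035e-07, 8.047e-07, 1.207e-06]  ψ = [0, 3, 2, 3]  (obs o_4=0)
t=5: δ = [5.658e-08, 5.658e-08, 1.006e-07, 5.658e-08]  ψ = [1, 3, 2, 3]  (obs o_5=3)
t=6: δ = [3.143e-09, 2.652e-09, 6.286e-09, 5.304e-09]  ψ = [2, 3, 2, 1]  (obs o_6=0)
backtrack: best end state = 2; path = [0, 0, 2, 2, 2, 2, 2]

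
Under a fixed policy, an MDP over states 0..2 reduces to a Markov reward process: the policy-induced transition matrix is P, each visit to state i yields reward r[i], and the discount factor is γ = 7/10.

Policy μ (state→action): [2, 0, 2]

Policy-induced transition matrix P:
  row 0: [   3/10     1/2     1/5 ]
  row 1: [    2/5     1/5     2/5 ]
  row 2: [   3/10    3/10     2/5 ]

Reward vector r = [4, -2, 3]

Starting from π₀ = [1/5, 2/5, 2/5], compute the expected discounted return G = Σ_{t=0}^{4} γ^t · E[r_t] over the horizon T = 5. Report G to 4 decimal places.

t=0: π = [0.2000, 0.4000, 0.4000], E[r] = 1.2000, γ^t·E[r] = 1.200000, running G = 1.200000
t=1: π = [0.3400, 0.3000, 0.3600], E[r] = 1.8400, γ^t·E[r] = 1.288000, running G = 2.488000
t=2: π = [0.3300, 0.3380, 0.3320], E[r] = 1.6400, γ^t·E[r] = 0.803600, running G = 3.291600
t=3: π = [0.3338, 0.3322, 0.3340], E[r] = 1.6728, γ^t·E[r] = 0.573770, running G = 3.865370
t=4: π = [0.3332, 0.3335, 0.3332], E[r] = 1.6655, γ^t·E[r] = 0.399891, running G = 4.265262

G = 4.2653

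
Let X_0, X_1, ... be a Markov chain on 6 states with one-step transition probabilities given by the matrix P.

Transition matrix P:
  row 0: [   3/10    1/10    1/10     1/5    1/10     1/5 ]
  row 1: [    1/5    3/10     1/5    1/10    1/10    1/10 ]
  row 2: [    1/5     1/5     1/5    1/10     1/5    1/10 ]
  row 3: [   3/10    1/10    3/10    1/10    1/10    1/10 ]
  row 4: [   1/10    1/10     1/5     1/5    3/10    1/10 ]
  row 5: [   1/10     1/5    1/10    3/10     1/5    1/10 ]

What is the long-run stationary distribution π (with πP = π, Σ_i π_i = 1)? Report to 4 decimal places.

π = [0.2086, 0.1630, 0.1832, 0.1613, 0.1630, 0.1209]

Balance equations π_j = Σ_i π_i·P[i][j]:
  π_0 = 3/10·π_0 + 1/5·π_1 + 1/5·π_2 + 3/10·π_3 + 1/10·π_4 + 1/10·π_5
  π_1 = 1/10·π_0 + 3/10·π_1 + 1/5·π_2 + 1/10·π_3 + 1/10·π_4 + 1/5·π_5
  π_2 = 1/10·π_0 + 1/5·π_1 + 1/5·π_2 + 3/10·π_3 + 1/5·π_4 + 1/10·π_5
  π_3 = 1/5·π_0 + 1/10·π_1 + 1/10·π_2 + 1/10·π_3 + 1/5·π_4 + 3/10·π_5
  π_4 = 1/10·π_0 + 1/10·π_1 + 1/5·π_2 + 1/10·π_3 + 3/10·π_4 + 1/5·π_5
  normalize: π_0 + π_1 + π_2 + π_3 + π_4 + π_5 = 1
Solving the linear system gives exactly π = [1871/8969, 1462/8969, 1643/8969, 1447/8969, 1462/8969, 1084/8969].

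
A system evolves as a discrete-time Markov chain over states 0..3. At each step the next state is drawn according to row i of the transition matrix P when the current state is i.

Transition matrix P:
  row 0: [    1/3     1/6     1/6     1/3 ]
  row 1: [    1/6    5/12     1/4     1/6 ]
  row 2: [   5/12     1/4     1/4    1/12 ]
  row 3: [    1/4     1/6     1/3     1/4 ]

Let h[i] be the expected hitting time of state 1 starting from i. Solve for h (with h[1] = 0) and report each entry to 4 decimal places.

h = [5.3855, 0.0000, 4.9157, 5.3133]

First-step conditioning: h[1] = 0; for i ≠ 1, h[i] = 1 + Σ_k P[i][k]·h[k].
  h[0] = 1 + 1/3·h[0] + 1/6·h[2] + 1/3·h[3]
  h[2] = 1 + 5/12·h[0] + 1/4·h[2] + 1/12·h[3]
  h[3] = 1 + 1/4·h[0] + 1/3·h[2] + 1/4·h[3]
Solving the 3×3 linear system over states ≠ 1 gives exactly h = [447/83, 0, 408/83, 441/83] (h[1] = 0 is the target).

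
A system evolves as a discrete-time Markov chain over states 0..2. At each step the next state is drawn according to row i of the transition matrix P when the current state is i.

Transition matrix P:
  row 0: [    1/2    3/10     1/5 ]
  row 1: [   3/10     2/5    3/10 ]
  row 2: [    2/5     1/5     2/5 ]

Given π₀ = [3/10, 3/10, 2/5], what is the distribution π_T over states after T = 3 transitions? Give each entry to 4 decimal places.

π = [0.4113, 0.3007, 0.2880]

t=0: π = [0.3000, 0.3000, 0.4000]
t=1: π = [0.4000, 0.2900, 0.3100]
t=2: π = [0.4110, 0.2980, 0.2910]
t=3: π = [0.4113, 0.3007, 0.2880]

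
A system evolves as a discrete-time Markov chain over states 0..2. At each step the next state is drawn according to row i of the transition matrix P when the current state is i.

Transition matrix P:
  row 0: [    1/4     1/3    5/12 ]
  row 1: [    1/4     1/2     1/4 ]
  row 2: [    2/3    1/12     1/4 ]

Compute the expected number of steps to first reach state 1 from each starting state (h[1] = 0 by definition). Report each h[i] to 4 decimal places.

h = [4.0976, 0.0000, 4.9756]

First-step conditioning: h[1] = 0; for i ≠ 1, h[i] = 1 + Σ_k P[i][k]·h[k].
  h[0] = 1 + 1/4·h[0] + 5/12·h[2]
  h[2] = 1 + 2/3·h[0] + 1/4·h[2]
Solving the 2×2 linear system over states ≠ 1 gives exactly h = [168/41, 0, 204/41] (h[1] = 0 is the target).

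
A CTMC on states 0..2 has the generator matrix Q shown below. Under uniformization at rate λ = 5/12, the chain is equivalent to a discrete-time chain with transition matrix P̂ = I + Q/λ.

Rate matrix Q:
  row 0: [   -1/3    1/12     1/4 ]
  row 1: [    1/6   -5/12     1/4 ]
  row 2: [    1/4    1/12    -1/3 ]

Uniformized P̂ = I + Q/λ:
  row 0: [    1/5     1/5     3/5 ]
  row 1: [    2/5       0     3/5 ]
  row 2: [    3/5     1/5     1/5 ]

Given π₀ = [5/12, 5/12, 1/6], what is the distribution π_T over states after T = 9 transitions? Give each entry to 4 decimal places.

t=0: π = [0.4167, 0.4167, 0.1667]
t=1: π = [0.3500, 0.1167, 0.5333]
t=2: π = [0.4367, 0.1767, 0.3867]
t=3: π = [0.3900, 0.1647, 0.4453]
t=4: π = [0.4111, 0.1671, 0.4219]
t=5: π = [0.4022, 0.1666, 0.4313]
t=6: π = [0.4058, 0.1667, 0.4275]
t=7: π = [0.4043, 0.1667, 0.4290]
t=8: π = [0.4049, 0.1667, 0.4284]
t=9: π = [0.4047, 0.1667, 0.4286]

π = [0.4047, 0.1667, 0.4286]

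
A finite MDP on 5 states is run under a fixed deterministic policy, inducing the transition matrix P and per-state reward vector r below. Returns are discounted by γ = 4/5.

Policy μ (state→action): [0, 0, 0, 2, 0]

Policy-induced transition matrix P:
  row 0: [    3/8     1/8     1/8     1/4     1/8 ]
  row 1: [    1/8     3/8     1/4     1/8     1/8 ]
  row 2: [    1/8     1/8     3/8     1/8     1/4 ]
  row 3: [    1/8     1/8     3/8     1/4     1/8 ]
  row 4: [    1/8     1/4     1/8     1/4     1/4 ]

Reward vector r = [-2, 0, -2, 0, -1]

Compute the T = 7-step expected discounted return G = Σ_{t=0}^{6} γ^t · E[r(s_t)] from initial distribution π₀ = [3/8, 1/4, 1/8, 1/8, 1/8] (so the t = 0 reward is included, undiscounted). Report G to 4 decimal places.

G = -4.1929

t=0: π = [0.3750, 0.2500, 0.1250, 0.1250, 0.1250], E[r] = -1.1250, γ^t·E[r] = -1.125000, running G = -1.125000
t=1: π = [0.2188, 0.2031, 0.2188, 0.2031, 0.1563], E[r] = -1.0313, γ^t·E[r] = -0.825000, running G = -1.950000
t=2: π = [0.1797, 0.1953, 0.2559, 0.1973, 0.1719], E[r] = -1.0430, γ^t·E[r] = -0.667500, running G = -2.617500
t=3: π = [0.1699, 0.1953, 0.2627, 0.1936, 0.1785], E[r] = -1.0437, γ^t·E[r] = -0.534375, running G = -3.151875
t=4: π = [0.1675, 0.1961, 0.2635, 0.1927, 0.1801], E[r] = -1.0421, γ^t·E[r] = -0.426838, running G = -3.578713
t=5: π = [0.1669, 0.1966, 0.2636, 0.1925, 0.1805], E[r] = -1.0413, γ^t·E[r] = -0.341229, running G = -3.919941
t=6: π = [0.1667, 0.1967, 0.2636, 0.1925, 0.1805], E[r] = -1.0411, γ^t·E[r] = -0.272928, running G = -4.192870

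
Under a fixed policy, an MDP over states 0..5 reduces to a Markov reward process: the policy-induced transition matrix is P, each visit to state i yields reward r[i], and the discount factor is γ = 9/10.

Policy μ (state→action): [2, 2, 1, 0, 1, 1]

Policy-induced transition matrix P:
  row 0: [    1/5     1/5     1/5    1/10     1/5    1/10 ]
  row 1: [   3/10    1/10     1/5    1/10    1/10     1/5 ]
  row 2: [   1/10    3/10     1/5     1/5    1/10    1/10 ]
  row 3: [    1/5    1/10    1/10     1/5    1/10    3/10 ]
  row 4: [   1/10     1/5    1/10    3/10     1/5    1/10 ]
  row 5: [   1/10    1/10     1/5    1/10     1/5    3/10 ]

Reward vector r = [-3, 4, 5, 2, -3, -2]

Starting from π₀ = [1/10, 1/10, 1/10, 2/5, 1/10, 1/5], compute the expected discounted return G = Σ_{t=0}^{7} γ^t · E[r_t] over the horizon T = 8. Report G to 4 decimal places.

G = 2.8392

t=0: π = [0.1000, 0.1000, 0.1000, 0.4000, 0.1000, 0.2000], E[r] = 0.7000, γ^t·E[r] = 0.700000, running G = 0.700000
t=1: π = [0.1700, 0.1400, 0.1500, 0.1700, 0.1400, 0.2300], E[r] = 0.2600, γ^t·E[r] = 0.234000, running G = 0.934000
t=2: π = [0.1620, 0.1610, 0.1690, 0.1600, 0.1540, 0.1940], E[r] = 0.4730, γ^t·E[r] = 0.383130, running G = 1.317130
t=3: π = [0.1644, 0.1654, 0.1686, 0.1637, 0.1510, 0.1869], E[r] = 0.5120, γ^t·E[r] = 0.373248, running G = 1.690378
t=4: π = [0.1659, 0.1653, 0.1685, 0.1634, 0.1502, 0.1867], E[r] = 0.5089, γ^t·E[r] = 0.333870, running G = 2.024248
t=5: π = [0.1660, 0.1653, 0.1686, 0.1632, 0.1503, 0.1865], E[r] = 0.5091, γ^t·E[r] = 0.300590, running G = 2.324838
t=6: π = [0.1660, 0.1654, 0.1686, 0.1632, 0.1503, 0.1865], E[r] = 0.5094, γ^t·E[r] = 0.270695, running G = 2.595533
t=7: π = [0.1660, 0.1654, 0.1686, 0.1632, 0.1503, 0.1865], E[r] = 0.5094, γ^t·E[r] = 0.243636, running G = 2.839169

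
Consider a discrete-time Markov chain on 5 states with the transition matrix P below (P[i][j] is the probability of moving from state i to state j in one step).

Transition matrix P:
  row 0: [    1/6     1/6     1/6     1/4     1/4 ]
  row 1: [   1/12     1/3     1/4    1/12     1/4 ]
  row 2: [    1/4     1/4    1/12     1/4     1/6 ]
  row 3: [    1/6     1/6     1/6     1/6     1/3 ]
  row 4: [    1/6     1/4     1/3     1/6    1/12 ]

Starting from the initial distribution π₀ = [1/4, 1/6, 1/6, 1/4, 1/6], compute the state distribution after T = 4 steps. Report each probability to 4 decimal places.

π = [0.1636, 0.2416, 0.2051, 0.1773, 0.2124]

t=0: π = [0.2500, 0.1667, 0.1667, 0.2500, 0.1667]
t=1: π = [0.1667, 0.2222, 0.1944, 0.1875, 0.2292]
t=2: π = [0.1644, 0.2390, 0.2072, 0.1782, 0.2112]
t=3: π = [0.1640, 0.2414, 0.2045, 0.1777, 0.2124]
t=4: π = [0.1636, 0.2416, 0.2051, 0.1773, 0.2124]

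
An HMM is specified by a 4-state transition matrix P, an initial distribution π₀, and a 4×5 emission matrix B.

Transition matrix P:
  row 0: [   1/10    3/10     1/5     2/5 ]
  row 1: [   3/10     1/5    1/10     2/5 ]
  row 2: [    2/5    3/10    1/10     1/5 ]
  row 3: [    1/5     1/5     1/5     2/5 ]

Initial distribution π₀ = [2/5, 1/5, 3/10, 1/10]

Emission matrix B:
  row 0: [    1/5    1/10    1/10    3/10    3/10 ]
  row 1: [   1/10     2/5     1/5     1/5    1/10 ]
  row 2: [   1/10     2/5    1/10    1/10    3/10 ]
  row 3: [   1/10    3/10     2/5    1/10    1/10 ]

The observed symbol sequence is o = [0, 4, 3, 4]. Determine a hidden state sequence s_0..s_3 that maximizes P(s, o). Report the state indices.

path = [0, 2, 0, 2]

t=0: δ = [8.000e-02, 2.000e-02, 3.000e-02, 1.000e-02]  (obs o_0=0)
t=1: δ = [3.600e-03, 2.400e-03, 4.800e-03, 3.200e-03]  ψ = [2, 0, 0, 0]  (obs o_1=4)
t=2: δ = [5.760e-04, 2.880e-04, 7.200e-05, 1.440e-04]  ψ = [2, 2, 0, 0]  (obs o_2=3)
t=3: δ = [2.592e-05, 1.728e-05, 3.456e-05, 2.304e-05]  ψ = [1, 0, 0, 0]  (obs o_3=4)
backtrack: best end state = 2; path = [0, 2, 0, 2]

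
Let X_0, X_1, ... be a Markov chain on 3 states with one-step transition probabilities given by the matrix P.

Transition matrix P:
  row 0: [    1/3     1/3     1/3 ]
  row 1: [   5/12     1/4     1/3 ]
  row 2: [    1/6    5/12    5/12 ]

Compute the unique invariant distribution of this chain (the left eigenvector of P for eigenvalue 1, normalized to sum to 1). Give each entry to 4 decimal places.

π = [0.3007, 0.3357, 0.3636]

Balance equations π_j = Σ_i π_i·P[i][j]:
  π_0 = 1/3·π_0 + 5/12·π_1 + 1/6·π_2
  π_1 = 1/3·π_0 + 1/4·π_1 + 5/12·π_2
  normalize: π_0 + π_1 + π_2 = 1
Solving the linear system gives exactly π = [43/143, 48/143, 4/11].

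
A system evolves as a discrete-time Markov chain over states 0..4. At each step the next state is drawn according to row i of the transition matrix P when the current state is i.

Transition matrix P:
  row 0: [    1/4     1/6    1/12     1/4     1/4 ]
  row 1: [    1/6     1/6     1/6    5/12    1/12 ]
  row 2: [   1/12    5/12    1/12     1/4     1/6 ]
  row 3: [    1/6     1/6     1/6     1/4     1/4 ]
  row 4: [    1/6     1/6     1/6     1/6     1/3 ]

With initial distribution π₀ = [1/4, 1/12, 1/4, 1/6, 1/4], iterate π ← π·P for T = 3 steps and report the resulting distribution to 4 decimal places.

π = [0.1690, 0.2023, 0.1406, 0.2646, 0.2236]

t=0: π = [0.2500, 0.0833, 0.2500, 0.1667, 0.2500]
t=1: π = [0.1667, 0.2292, 0.1250, 0.2431, 0.2361]
t=2: π = [0.1701, 0.1979, 0.1424, 0.2685, 0.2211]
t=3: π = [0.1690, 0.2023, 0.1406, 0.2646, 0.2236]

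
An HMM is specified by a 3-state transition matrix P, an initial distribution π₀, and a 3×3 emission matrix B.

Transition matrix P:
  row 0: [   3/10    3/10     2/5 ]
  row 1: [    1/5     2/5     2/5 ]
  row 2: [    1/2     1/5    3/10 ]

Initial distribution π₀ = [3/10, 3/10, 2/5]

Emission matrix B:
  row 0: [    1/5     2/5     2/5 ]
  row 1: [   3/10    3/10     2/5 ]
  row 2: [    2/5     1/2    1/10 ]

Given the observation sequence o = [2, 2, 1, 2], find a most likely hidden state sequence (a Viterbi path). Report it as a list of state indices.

path = [1, 1, 2, 0]

t=0: δ = [1.200e-01, 1.200e-01, 4.000e-02]  (obs o_0=2)
t=1: δ = [1.440e-02, 1.920e-02, 4.800e-03]  ψ = [0, 1, 0]  (obs o_1=2)
t=2: δ = [1.728e-03, 2.304e-03, 3.840e-03]  ψ = [0, 1, 1]  (obs o_2=1)
t=3: δ = [7.680e-04, 3.686e-04, 1.152e-04]  ψ = [2, 1, 2]  (obs o_3=2)
backtrack: best end state = 0; path = [1, 1, 2, 0]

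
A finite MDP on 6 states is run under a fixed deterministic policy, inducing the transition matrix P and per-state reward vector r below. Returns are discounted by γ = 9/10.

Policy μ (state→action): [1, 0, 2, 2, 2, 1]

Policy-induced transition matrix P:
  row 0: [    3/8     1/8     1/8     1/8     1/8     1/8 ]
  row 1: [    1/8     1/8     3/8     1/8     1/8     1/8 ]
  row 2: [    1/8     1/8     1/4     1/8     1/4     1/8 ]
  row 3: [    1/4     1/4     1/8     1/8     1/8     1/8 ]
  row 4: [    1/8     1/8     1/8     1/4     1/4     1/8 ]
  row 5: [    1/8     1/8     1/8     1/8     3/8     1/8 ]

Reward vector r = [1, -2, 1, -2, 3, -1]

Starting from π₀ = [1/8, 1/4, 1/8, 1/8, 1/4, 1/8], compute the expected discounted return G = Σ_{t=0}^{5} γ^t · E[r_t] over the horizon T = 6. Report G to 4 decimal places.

G = 1.1364

t=0: π = [0.1250, 0.2500, 0.1250, 0.1250, 0.2500, 0.1250], E[r] = 0.1250, γ^t·E[r] = 0.125000, running G = 0.125000
t=1: π = [0.1719, 0.1406, 0.2031, 0.1563, 0.2031, 0.1250], E[r] = 0.2656, γ^t·E[r] = 0.239063, running G = 0.364063
t=2: π = [0.1875, 0.1445, 0.1855, 0.1504, 0.2070, 0.1250], E[r] = 0.2793, γ^t·E[r] = 0.226230, running G = 0.590293
t=3: π = [0.1907, 0.1438, 0.1843, 0.1509, 0.2053, 0.1250], E[r] = 0.2766, γ^t·E[r] = 0.201650, running G = 0.791943
t=4: π = [0.1915, 0.1439, 0.1840, 0.1507, 0.2050, 0.1250], E[r] = 0.2763, γ^t·E[r] = 0.181304, running G = 0.973247
t=5: π = [0.1917, 0.1438, 0.1840, 0.1506, 0.2049, 0.1250], E[r] = 0.2764, γ^t·E[r] = 0.163199, running G = 1.136446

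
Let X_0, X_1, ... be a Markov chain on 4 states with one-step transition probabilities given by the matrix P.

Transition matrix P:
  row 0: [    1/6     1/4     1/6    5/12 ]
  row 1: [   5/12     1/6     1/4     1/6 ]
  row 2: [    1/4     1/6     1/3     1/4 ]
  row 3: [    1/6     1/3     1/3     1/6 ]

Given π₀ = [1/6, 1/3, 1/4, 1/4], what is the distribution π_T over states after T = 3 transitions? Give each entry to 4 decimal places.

t=0: π = [0.1667, 0.3333, 0.2500, 0.2500]
t=1: π = [0.2708, 0.2222, 0.2778, 0.2292]
t=2: π = [0.2454, 0.2274, 0.2697, 0.2575]
t=3: π = [0.2460, 0.2300, 0.2735, 0.2505]

π = [0.2460, 0.2300, 0.2735, 0.2505]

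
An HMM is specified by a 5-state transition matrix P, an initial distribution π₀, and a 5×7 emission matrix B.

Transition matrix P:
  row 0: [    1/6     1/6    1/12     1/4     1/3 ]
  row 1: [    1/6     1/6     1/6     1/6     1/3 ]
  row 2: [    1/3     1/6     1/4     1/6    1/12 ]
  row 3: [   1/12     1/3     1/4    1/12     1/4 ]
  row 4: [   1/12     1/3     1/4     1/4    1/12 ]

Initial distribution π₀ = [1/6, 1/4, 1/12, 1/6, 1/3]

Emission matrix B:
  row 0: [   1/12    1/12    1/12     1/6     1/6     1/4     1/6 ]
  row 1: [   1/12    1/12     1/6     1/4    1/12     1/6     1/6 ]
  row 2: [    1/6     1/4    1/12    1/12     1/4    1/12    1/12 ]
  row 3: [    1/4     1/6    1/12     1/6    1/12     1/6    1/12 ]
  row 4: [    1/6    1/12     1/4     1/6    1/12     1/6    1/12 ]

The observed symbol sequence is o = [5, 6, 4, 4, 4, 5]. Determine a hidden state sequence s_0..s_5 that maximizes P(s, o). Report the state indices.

path = [4, 1, 2, 2, 2, 0]

t=0: δ = [4.167e-02, 4.167e-02, 6.944e-03, 2.778e-02, 5.556e-02]  (obs o_0=5)
t=1: δ = [1.157e-03, 3.086e-03, 1.157e-03, 1.157e-03, 1.157e-03]  ψ = [0, 4, 4, 4, 0]  (obs o_1=6)
t=2: δ = [8.573e-05, 4.287e-05, 1.286e-04, 4.287e-05, 8.573e-05]  ψ = [1, 1, 1, 1, 1]  (obs o_2=4)
t=3: δ = [7.144e-06, 2.381e-06, 8.038e-06, 1.786e-06, 2.381e-06]  ψ = [2, 4, 2, 0, 0]  (obs o_3=4)
t=4: δ = [4.465e-07, 1.116e-07, 5.023e-07, 1.488e-07, 1.985e-07]  ψ = [2, 2, 2, 0, 0]  (obs o_4=4)
t=5: δ = [4.186e-08, 1.395e-08, 1.047e-08, 1.861e-08, 2.481e-08]  ψ = [2, 2, 2, 0, 0]  (obs o_5=5)
backtrack: best end state = 0; path = [4, 1, 2, 2, 2, 0]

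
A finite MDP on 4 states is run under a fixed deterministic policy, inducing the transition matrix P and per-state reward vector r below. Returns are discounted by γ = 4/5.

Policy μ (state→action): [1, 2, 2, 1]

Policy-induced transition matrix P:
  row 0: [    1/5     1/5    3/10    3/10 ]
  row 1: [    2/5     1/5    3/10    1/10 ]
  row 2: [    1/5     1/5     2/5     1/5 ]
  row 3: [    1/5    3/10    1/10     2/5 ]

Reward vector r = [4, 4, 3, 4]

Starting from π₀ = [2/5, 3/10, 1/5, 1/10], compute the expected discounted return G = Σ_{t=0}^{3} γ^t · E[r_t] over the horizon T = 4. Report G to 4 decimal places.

t=0: π = [0.4000, 0.3000, 0.2000, 0.1000], E[r] = 3.8000, γ^t·E[r] = 3.800000, running G = 3.800000
t=1: π = [0.2600, 0.2100, 0.3000, 0.2300], E[r] = 3.7000, γ^t·E[r] = 2.960000, running G = 6.760000
t=2: π = [0.2420, 0.2230, 0.2840, 0.2510], E[r] = 3.7160, γ^t·E[r] = 2.378240, running G = 9.138240
t=3: π = [0.2446, 0.2251, 0.2782, 0.2521], E[r] = 3.7218, γ^t·E[r] = 1.905562, running G = 11.043802

G = 11.0438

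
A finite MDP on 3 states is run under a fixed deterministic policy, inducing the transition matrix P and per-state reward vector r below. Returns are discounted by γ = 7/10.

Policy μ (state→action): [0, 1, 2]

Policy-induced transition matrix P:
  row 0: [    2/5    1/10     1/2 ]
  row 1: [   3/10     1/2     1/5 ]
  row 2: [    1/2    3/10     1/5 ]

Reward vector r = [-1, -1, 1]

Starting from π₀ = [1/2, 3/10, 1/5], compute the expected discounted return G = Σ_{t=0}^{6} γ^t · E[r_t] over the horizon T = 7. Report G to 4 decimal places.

G = -1.2988

t=0: π = [0.5000, 0.3000, 0.2000], E[r] = -0.6000, γ^t·E[r] = -0.600000, running G = -0.600000
t=1: π = [0.3900, 0.2600, 0.3500], E[r] = -0.3000, γ^t·E[r] = -0.210000, running G = -0.810000
t=2: π = [0.4090, 0.2740, 0.3170], E[r] = -0.3660, γ^t·E[r] = -0.179340, running G = -0.989340
t=3: π = [0.4043, 0.2730, 0.3227], E[r] = -0.3546, γ^t·E[r] = -0.121628, running G = -1.110968
t=4: π = [0.4050, 0.2737, 0.3213], E[r] = -0.3574, γ^t·E[r] = -0.085817, running G = -1.196784
t=5: π = [0.4048, 0.2738, 0.3215], E[r] = -0.3570, γ^t·E[r] = -0.060004, running G = -1.256788
t=6: π = [0.4048, 0.2738, 0.3214], E[r] = -0.3571, γ^t·E[r] = -0.042018, running G = -1.298806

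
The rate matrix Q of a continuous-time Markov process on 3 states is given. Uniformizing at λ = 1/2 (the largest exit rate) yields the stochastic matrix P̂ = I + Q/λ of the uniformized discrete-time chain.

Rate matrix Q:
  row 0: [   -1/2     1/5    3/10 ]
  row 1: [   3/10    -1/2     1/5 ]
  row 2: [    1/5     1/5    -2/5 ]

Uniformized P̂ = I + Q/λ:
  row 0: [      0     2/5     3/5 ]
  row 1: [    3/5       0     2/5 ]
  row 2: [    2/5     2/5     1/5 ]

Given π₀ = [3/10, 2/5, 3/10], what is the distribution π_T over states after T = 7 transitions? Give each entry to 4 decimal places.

t=0: π = [0.3000, 0.4000, 0.3000]
t=1: π = [0.3600, 0.2400, 0.4000]
t=2: π = [0.3040, 0.3040, 0.3920]
t=3: π = [0.3392, 0.2784, 0.3824]
t=4: π = [0.3200, 0.2886, 0.3914]
t=5: π = [0.3297, 0.2845, 0.3857]
t=6: π = [0.3250, 0.2862, 0.3888]
t=7: π = [0.3272, 0.2855, 0.3872]

π = [0.3272, 0.2855, 0.3872]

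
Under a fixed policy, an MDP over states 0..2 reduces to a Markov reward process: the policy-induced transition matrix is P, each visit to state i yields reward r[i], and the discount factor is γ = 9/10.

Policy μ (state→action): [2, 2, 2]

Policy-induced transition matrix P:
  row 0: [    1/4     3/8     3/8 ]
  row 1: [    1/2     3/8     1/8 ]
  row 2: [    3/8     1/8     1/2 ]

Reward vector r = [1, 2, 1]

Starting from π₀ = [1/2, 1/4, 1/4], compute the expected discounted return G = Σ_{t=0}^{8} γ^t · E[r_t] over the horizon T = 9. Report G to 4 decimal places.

G = 7.8779

t=0: π = [0.5000, 0.2500, 0.2500], E[r] = 1.2500, γ^t·E[r] = 1.250000, running G = 1.250000
t=1: π = [0.3438, 0.3125, 0.3438], E[r] = 1.3125, γ^t·E[r] = 1.181250, running G = 2.431250
t=2: π = [0.3711, 0.2891, 0.3398], E[r] = 1.2891, γ^t·E[r] = 1.044141, running G = 3.475391
t=3: π = [0.3647, 0.2900, 0.3452], E[r] = 1.2900, γ^t·E[r] = 0.940438, running G = 4.415829
t=4: π = [0.3657, 0.2887, 0.3456], E[r] = 1.2887, γ^t·E[r] = 0.845514, running G = 5.261343
t=5: π = [0.3654, 0.2886, 0.3460], E[r] = 1.2886, γ^t·E[r] = 0.760899, running G = 6.022242
t=6: π = [0.3654, 0.2885, 0.3461], E[r] = 1.2885, γ^t·E[r] = 0.684758, running G = 6.707000
t=7: π = [0.3654, 0.2885, 0.3461], E[r] = 1.2885, γ^t·E[r] = 0.616273, running G = 7.323272
t=8: π = [0.3654, 0.2885, 0.3461], E[r] = 1.2885, γ^t·E[r] = 0.554642, running G = 7.877914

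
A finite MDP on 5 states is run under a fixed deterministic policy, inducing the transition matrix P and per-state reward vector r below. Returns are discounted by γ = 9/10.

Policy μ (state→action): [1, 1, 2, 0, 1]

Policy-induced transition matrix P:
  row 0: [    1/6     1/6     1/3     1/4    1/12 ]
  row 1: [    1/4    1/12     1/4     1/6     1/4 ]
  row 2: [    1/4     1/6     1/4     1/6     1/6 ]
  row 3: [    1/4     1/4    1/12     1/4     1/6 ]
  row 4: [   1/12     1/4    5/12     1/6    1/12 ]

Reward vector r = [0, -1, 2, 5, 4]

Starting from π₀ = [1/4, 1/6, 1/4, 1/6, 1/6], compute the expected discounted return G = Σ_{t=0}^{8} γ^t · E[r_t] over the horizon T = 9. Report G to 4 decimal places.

G = 11.8203

t=0: π = [0.2500, 0.1667, 0.2500, 0.1667, 0.1667], E[r] = 1.8333, γ^t·E[r] = 1.833333, running G = 1.833333
t=1: π = [0.2014, 0.1806, 0.2708, 0.2014, 0.1458], E[r] = 1.9514, γ^t·E[r] = 1.756250, running G = 3.589583
t=2: π = [0.2089, 0.1806, 0.2575, 0.2002, 0.1528], E[r] = 1.9468, γ^t·E[r] = 1.576875, running G = 5.166458
t=3: π = [0.2071, 0.1810, 0.2595, 0.2008, 0.1516], E[r] = 1.9481, γ^t·E[r] = 1.420137, running G = 6.586595
t=4: π = [0.2075, 0.1809, 0.2591, 0.2007, 0.1519], E[r] = 1.9479, γ^t·E[r] = 1.278028, running G = 7.864623
t=5: π = [0.2074, 0.1810, 0.2592, 0.2007, 0.1518], E[r] = 1.9479, γ^t·E[r] = 1.150239, running G = 9.014862
t=6: π = [0.2074, 0.1810, 0.2591, 0.2007, 0.1518], E[r] = 1.9479, γ^t·E[r] = 1.035213, running G = 10.050075
t=7: π = [0.2074, 0.1810, 0.2591, 0.2007, 0.1518], E[r] = 1.9479, γ^t·E[r] = 0.931692, running G = 10.981767
t=8: π = [0.2074, 0.1810, 0.2591, 0.2007, 0.1518], E[r] = 1.9479, γ^t·E[r] = 0.838523, running G = 11.820289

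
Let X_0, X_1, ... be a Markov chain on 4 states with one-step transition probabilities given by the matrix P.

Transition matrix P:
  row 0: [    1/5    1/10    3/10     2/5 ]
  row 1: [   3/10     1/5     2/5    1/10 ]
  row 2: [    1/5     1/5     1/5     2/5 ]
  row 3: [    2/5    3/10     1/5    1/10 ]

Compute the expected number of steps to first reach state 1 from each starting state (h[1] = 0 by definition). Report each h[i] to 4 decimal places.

First-step conditioning: h[1] = 0; for i ≠ 1, h[i] = 1 + Σ_k P[i][k]·h[k].
  h[0] = 1 + 1/5·h[0] + 3/10·h[2] + 2/5·h[3]
  h[2] = 1 + 1/5·h[0] + 1/5·h[2] + 2/5·h[3]
  h[3] = 1 + 2/5·h[0] + 1/5·h[2] + 1/10·h[3]
Solving the 3×3 linear system over states ≠ 1 gives exactly h = [715/133, 0, 650/133, 610/133] (h[1] = 0 is the target).

h = [5.3759, 0.0000, 4.8872, 4.5865]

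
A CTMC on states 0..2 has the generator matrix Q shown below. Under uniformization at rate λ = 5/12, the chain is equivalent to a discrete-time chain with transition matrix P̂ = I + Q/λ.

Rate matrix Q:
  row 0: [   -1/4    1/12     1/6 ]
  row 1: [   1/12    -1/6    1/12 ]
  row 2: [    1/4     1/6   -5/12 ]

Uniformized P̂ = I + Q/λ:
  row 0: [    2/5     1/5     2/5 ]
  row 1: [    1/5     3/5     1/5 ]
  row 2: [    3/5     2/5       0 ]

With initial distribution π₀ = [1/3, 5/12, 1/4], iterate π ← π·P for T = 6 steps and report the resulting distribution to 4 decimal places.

π = [0.3636, 0.4091, 0.2273]

t=0: π = [0.3333, 0.4167, 0.2500]
t=1: π = [0.3667, 0.4167, 0.2167]
t=2: π = [0.3600, 0.4100, 0.2300]
t=3: π = [0.3640, 0.4100, 0.2260]
t=4: π = [0.3632, 0.4092, 0.2276]
t=5: π = [0.3637, 0.4092, 0.2271]
t=6: π = [0.3636, 0.4091, 0.2273]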